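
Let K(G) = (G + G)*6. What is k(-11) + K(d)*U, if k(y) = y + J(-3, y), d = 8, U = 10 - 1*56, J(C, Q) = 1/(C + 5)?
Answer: -8853/2 ≈ -4426.5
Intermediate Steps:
J(C, Q) = 1/(5 + C)
U = -46 (U = 10 - 56 = -46)
K(G) = 12*G (K(G) = (2*G)*6 = 12*G)
k(y) = ½ + y (k(y) = y + 1/(5 - 3) = y + 1/2 = y + ½ = ½ + y)
k(-11) + K(d)*U = (½ - 11) + (12*8)*(-46) = -21/2 + 96*(-46) = -21/2 - 4416 = -8853/2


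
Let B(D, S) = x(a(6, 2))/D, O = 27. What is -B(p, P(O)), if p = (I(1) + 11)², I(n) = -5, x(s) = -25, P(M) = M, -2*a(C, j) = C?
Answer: 25/36 ≈ 0.69444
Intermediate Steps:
a(C, j) = -C/2
p = 36 (p = (-5 + 11)² = 6² = 36)
B(D, S) = -25/D
-B(p, P(O)) = -(-25)/36 = -1*(-25/36) = 25/36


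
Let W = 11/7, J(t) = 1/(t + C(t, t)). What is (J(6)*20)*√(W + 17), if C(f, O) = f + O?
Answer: 10*√910/63 ≈ 4.7883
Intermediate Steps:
C(f, O) = O + f
J(t) = 1/(3*t) (J(t) = 1/(t + (t + t)) = 1/(t + 2*t) = 1/(3*t))
W = 11/7 (W = 11*(⅐) = 11/7 ≈ 1.5714)
(J(6)*20)*√(W + 17) = (((⅓)/6)*20)*√(11/7 + 17) = (((⅓)*(⅙))*20)*√(130/7) = ((1/18)*20)*(√910/7) = 10*(√910/7)/9 = 10*√910/63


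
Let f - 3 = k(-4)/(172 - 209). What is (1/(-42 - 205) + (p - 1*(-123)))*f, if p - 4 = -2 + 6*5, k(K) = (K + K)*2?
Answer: 4862068/9139 ≈ 532.01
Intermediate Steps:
k(K) = 4*K (k(K) = (2*K)*2 = 4*K)
p = 32 (p = 4 + (-2 + 6*5) = 4 + (-2 + 30) = 4 + 28 = 32)
f = 127/37 (f = 3 + (4*(-4))/(172 - 209) = 3 - 16/(-37) = 3 - 16*(-1/37) = 3 + 16/37 = 127/37 ≈ 3.4324)
(1/(-42 - 205) + (p - 1*(-123)))*f = (1/(-42 - 205) + (32 - 1*(-123)))*(127/37) = (1/(-247) + (32 + 123))*(127/37) = (-1/247 + 155)*(127/37) = (38284/247)*(127/37) = 4862068/9139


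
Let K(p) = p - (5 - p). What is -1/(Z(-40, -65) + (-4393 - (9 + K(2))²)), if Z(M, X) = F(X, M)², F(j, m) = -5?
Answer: 1/4432 ≈ 0.00022563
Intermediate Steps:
K(p) = -5 + 2*p (K(p) = p + (-5 + p) = -5 + 2*p)
Z(M, X) = 25 (Z(M, X) = (-5)² = 25)
-1/(Z(-40, -65) + (-4393 - (9 + K(2))²)) = -1/(25 + (-4393 - (9 + (-5 + 2*2))²)) = -1/(25 + (-4393 - (9 + (-5 + 4))²)) = -1/(25 + (-4393 - (9 - 1)²)) = -1/(25 + (-4393 - 1*8²)) = -1/(25 + (-4393 - 1*64)) = -1/(25 + (-4393 - 64)) = -1/(25 - 4457) = -1/(-4432) = -1*(-1/4432) = 1/4432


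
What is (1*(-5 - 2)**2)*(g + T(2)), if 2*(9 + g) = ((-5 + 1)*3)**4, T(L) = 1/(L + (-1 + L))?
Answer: 1522822/3 ≈ 5.0761e+5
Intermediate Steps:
T(L) = 1/(-1 + 2*L)
g = 10359 (g = -9 + ((-5 + 1)*3)**4/2 = -9 + (-4*3)**4/2 = -9 + (1/2)*(-12)**4 = -9 + (1/2)*20736 = -9 + 10368 = 10359)
(1*(-5 - 2)**2)*(g + T(2)) = (1*(-5 - 2)**2)*(10359 + 1/(-1 + 2*2)) = (1*(-7)**2)*(10359 + 1/(-1 + 4)) = (1*49)*(10359 + 1/3) = 49*(10359 + 1/3) = 49*(31078/3) = 1522822/3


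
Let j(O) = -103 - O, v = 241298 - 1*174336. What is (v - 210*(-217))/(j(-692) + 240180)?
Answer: 112532/240769 ≈ 0.46739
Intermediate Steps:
v = 66962 (v = 241298 - 174336 = 66962)
(v - 210*(-217))/(j(-692) + 240180) = (66962 - 210*(-217))/((-103 - 1*(-692)) + 240180) = (66962 + 45570)/((-103 + 692) + 240180) = 112532/(589 + 240180) = 112532/240769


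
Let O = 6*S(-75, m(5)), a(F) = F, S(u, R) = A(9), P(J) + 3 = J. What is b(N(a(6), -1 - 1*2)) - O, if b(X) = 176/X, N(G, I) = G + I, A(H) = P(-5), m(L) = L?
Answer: 320/3 ≈ 106.67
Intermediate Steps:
P(J) = -3 + J
A(H) = -8 (A(H) = -3 - 5 = -8)
S(u, R) = -8
O = -48 (O = 6*(-8) = -48)
b(N(a(6), -1 - 1*2)) - O = 176/(6 + (-1 - 1*2)) - 1*(-48) = 176/(6 + (-1 - 2)) + 48 = 176/(6 - 3) + 48 = 176/3 + 48 = 320/3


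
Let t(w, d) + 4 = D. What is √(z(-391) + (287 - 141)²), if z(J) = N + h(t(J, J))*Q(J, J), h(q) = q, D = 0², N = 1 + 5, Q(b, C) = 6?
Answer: √21298 ≈ 145.94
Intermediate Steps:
N = 6
D = 0
t(w, d) = -4 (t(w, d) = -4 + 0 = -4)
z(J) = -18 (z(J) = 6 - 4*6 = 6 - 24 = -18)
√(z(-391) + (287 - 141)²) = √(-18 + (287 - 141)²) = √(-18 + 146²) = √(-18 + 21316) = √21298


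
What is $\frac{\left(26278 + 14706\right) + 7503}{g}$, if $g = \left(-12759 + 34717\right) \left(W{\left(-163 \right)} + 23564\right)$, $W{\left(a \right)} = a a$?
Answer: $\frac{48487}{1100820414} \approx 4.4046 \cdot 10^{-5}$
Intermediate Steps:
$W{\left(a \right)} = a^{2}$
$g = 1100820414$ ($g = \left(-12759 + 34717\right) \left(\left(-163\right)^{2} + 23564\right) = 21958 \left(26569 + 23564\right) = 21958 \cdot 50133 = 1100820414$)
$\frac{\left(26278 + 14706\right) + 7503}{g} = \frac{\left(26278 + 14706\right) + 7503}{1100820414} = \left(40984 + 7503\right) \frac{1}{1100820414} = 48487 \cdot \frac{1}{1100820414} = \frac{48487}{1100820414}$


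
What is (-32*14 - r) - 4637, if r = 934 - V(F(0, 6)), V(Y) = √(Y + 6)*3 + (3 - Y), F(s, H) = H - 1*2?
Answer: -6020 + 3*√10 ≈ -6010.5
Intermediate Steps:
F(s, H) = -2 + H (F(s, H) = H - 2 = -2 + H)
V(Y) = 3 - Y + 3*√(6 + Y) (V(Y) = √(6 + Y)*3 + (3 - Y) = 3*√(6 + Y) + (3 - Y) = 3 - Y + 3*√(6 + Y))
r = 935 - 3*√10 (r = 934 - (3 - (-2 + 6) + 3*√(6 + (-2 + 6))) = 934 - (3 - 1*4 + 3*√(6 + 4)) = 934 - (3 - 4 + 3*√10) = 934 - (-1 + 3*√10) = 934 + (1 - 3*√10) = 935 - 3*√10 ≈ 925.51)
(-32*14 - r) - 4637 = (-32*14 - (935 - 3*√10)) - 4637 = (-448 + (-935 + 3*√10)) - 4637 = (-1383 + 3*√10) - 4637 = -6020 + 3*√10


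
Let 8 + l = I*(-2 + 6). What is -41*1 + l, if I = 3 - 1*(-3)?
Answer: -25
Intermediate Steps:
I = 6 (I = 3 + 3 = 6)
l = 16 (l = -8 + 6*(-2 + 6) = -8 + 6*4 = -8 + 24 = 16)
-41*1 + l = -41*1 + 16 = -41 + 16 = -25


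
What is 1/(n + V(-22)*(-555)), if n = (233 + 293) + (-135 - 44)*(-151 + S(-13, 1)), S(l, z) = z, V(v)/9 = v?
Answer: 1/137266 ≈ 7.2851e-6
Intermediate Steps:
V(v) = 9*v
n = 27376 (n = (233 + 293) + (-135 - 44)*(-151 + 1) = 526 - 179*(-150) = 526 + 26850 = 27376)
1/(n + V(-22)*(-555)) = 1/(27376 + (9*(-22))*(-555)) = 1/(27376 - 198*(-555)) = 1/(27376 + 109890) = 1/137266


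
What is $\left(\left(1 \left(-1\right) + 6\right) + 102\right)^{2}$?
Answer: $11449$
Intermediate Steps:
$\left(\left(1 \left(-1\right) + 6\right) + 102\right)^{2} = \left(\left(-1 + 6\right) + 102\right)^{2} = \left(5 + 102\right)^{2} = 107^{2} = 11449$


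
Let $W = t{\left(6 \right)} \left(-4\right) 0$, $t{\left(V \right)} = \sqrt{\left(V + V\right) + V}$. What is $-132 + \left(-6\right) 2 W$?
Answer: $-132$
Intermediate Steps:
$t{\left(V \right)} = \sqrt{3} \sqrt{V}$ ($t{\left(V \right)} = \sqrt{2 V + V} = \sqrt{3 V} = \sqrt{3} \sqrt{V}$)
$W = 0$ ($W = \sqrt{3} \sqrt{6} \left(-4\right) 0 = 3 \sqrt{2} \left(-4\right) 0 = - 12 \sqrt{2} \cdot 0 = 0$)
$-132 + \left(-6\right) 2 W = -132 + \left(-6\right) 2 \cdot 0 = -132 - 0 = -132 + 0 = -132$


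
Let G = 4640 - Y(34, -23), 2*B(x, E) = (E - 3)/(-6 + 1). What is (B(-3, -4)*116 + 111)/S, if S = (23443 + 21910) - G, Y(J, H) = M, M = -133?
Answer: 961/202900 ≈ 0.0047363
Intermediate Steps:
B(x, E) = 3/10 - E/10 (B(x, E) = ((E - 3)/(-6 + 1))/2 = ((-3 + E)/(-5))/2 = ((-3 + E)*(-⅕))/2 = (⅗ - E/5)/2 = 3/10 - E/10)
Y(J, H) = -133
G = 4773 (G = 4640 - 1*(-133) = 4640 + 133 = 4773)
S = 40580 (S = (23443 + 21910) - 1*4773 = 45353 - 4773 = 40580)
(B(-3, -4)*116 + 111)/S = ((3/10 - ⅒*(-4))*116 + 111)/40580 = ((3/10 + ⅖)*116 + 111)*(1/40580) = ((7/10)*116 + 111)*(1/40580) = (406/5 + 111)*(1/40580) = (961/5)*(1/40580) = 961/202900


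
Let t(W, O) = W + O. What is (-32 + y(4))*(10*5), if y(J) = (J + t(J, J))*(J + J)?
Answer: 3200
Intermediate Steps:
t(W, O) = O + W
y(J) = 6*J² (y(J) = (J + (J + J))*(J + J) = (J + 2*J)*(2*J) = (3*J)*(2*J) = 6*J²)
(-32 + y(4))*(10*5) = (-32 + 6*4²)*(10*5) = (-32 + 6*16)*50 = (-32 + 96)*50 = 64*50 = 3200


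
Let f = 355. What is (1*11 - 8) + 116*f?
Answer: 41183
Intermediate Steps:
(1*11 - 8) + 116*f = (1*11 - 8) + 116*355 = (11 - 8) + 41180 = 3 + 41180 = 41183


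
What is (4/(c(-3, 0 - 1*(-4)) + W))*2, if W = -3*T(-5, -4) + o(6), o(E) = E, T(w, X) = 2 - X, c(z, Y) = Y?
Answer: -1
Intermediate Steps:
W = -12 (W = -3*(2 - 1*(-4)) + 6 = -3*(2 + 4) + 6 = -3*6 + 6 = -18 + 6 = -12)
(4/(c(-3, 0 - 1*(-4)) + W))*2 = (4/((0 - 1*(-4)) - 12))*2 = (4/((0 + 4) - 12))*2 = (4/(4 - 12))*2 = (4/(-8))*2 = -⅛*4*2 = -½*2 = -1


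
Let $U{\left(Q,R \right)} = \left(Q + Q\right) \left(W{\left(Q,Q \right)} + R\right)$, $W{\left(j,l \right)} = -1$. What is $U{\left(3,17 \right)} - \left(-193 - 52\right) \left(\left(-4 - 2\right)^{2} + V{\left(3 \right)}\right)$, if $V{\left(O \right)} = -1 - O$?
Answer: $7936$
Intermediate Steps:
$U{\left(Q,R \right)} = 2 Q \left(-1 + R\right)$ ($U{\left(Q,R \right)} = \left(Q + Q\right) \left(-1 + R\right) = 2 Q \left(-1 + R\right)$)
$U{\left(3,17 \right)} - \left(-193 - 52\right) \left(\left(-4 - 2\right)^{2} + V{\left(3 \right)}\right) = 2 \cdot 3 \left(-1 + 17\right) - \left(-193 - 52\right) \left(\left(-4 - 2\right)^{2} - 4\right) = 2 \cdot 3 \cdot 16 - - 245 \left(\left(-6\right)^{2} - 4\right) = 96 - - 245 \left(36 - 4\right) = 96 - \left(-245\right) 32 = 96 - -7840 = 96 + 7840 = 7936$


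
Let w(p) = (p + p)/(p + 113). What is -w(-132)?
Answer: -264/19 ≈ -13.895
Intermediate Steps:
w(p) = 2*p/(113 + p) (w(p) = (2*p)/(113 + p) = 2*p/(113 + p))
-w(-132) = -2*(-132)/(113 - 132) = -2*(-132)/(-19) = -2*(-132)*(-1)/19 = -1*264/19 = -264/19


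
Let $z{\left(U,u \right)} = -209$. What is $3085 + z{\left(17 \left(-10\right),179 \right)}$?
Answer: $2876$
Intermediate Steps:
$3085 + z{\left(17 \left(-10\right),179 \right)} = 3085 - 209 = 2876$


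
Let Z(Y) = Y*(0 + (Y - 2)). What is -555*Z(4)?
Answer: -4440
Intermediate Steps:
Z(Y) = Y*(-2 + Y) (Z(Y) = Y*(0 + (-2 + Y)) = Y*(-2 + Y))
-555*Z(4) = -2220*(-2 + 4) = -2220*2 = -555*8 = -4440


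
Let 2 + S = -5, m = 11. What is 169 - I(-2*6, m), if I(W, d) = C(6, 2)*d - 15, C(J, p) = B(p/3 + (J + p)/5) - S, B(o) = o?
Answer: 1231/15 ≈ 82.067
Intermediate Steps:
S = -7 (S = -2 - 5 = -7)
C(J, p) = 7 + J/5 + 8*p/15 (C(J, p) = (p/3 + (J + p)/5) - 1*(-7) = (p*(1/3) + (J + p)*(1/5)) + 7 = (p/3 + (J/5 + p/5)) + 7 = (J/5 + 8*p/15) + 7 = 7 + J/5 + 8*p/15)
I(W, d) = -15 + 139*d/15 (I(W, d) = (7 + (1/5)*6 + (8/15)*2)*d - 15 = (7 + 6/5 + 16/15)*d - 15 = 139*d/15 - 15 = -15 + 139*d/15)
169 - I(-2*6, m) = 169 - (-15 + (139/15)*11) = 169 - (-15 + 1529/15) = 169 - 1*1304/15 = 169 - 1304/15 = 1231/15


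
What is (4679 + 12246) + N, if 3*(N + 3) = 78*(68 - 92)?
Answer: 16298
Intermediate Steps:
N = -627 (N = -3 + (78*(68 - 92))/3 = -3 + (78*(-24))/3 = -3 + (1/3)*(-1872) = -3 - 624 = -627)
(4679 + 12246) + N = (4679 + 12246) - 627 = 16925 - 627 = 16298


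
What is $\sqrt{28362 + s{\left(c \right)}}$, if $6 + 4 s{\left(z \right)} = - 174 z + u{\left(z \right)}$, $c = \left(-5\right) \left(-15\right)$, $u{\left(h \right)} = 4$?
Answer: $\sqrt{25099} \approx 158.43$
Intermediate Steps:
$c = 75$
$s{\left(z \right)} = - \frac{1}{2} - \frac{87 z}{2}$ ($s{\left(z \right)} = - \frac{3}{2} + \frac{- 174 z + 4}{4} = - \frac{3}{2} + \frac{4 - 174 z}{4} = - \frac{3}{2} - \left(-1 + \frac{87 z}{2}\right) = - \frac{1}{2} - \frac{87 z}{2}$)
$\sqrt{28362 + s{\left(c \right)}} = \sqrt{28362 - 3263} = \sqrt{25099}$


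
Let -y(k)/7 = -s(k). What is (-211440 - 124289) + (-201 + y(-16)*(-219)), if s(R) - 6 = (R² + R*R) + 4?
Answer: -1136156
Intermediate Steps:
s(R) = 10 + 2*R² (s(R) = 6 + ((R² + R*R) + 4) = 6 + ((R² + R²) + 4) = 6 + (2*R² + 4) = 6 + (4 + 2*R²) = 10 + 2*R²)
y(k) = 70 + 14*k² (y(k) = -(-7)*(10 + 2*k²) = -7*(-10 - 2*k²) = 70 + 14*k²)
(-211440 - 124289) + (-201 + y(-16)*(-219)) = (-211440 - 124289) + (-201 + (70 + 14*(-16)²)*(-219)) = -335729 + (-201 + (70 + 14*256)*(-219)) = -335729 + (-201 + (70 + 3584)*(-219)) = -335729 + (-201 + 3654*(-219)) = -335729 + (-201 - 800226) = -335729 - 800427 = -1136156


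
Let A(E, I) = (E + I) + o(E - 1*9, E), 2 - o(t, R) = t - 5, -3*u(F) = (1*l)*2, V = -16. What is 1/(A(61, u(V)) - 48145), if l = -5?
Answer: -3/144377 ≈ -2.0779e-5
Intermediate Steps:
u(F) = 10/3 (u(F) = -1*(-5)*2/3 = -(-5)*2/3 = -1/3*(-10) = 10/3)
o(t, R) = 7 - t (o(t, R) = 2 - (t - 5) = 2 - (-5 + t) = 2 + (5 - t) = 7 - t)
A(E, I) = 16 + I (A(E, I) = (E + I) + (7 - (E - 1*9)) = (E + I) + (7 - (E - 9)) = (E + I) + (7 - (-9 + E)) = (E + I) + (7 + (9 - E)) = (E + I) + (16 - E) = 16 + I)
1/(A(61, u(V)) - 48145) = 1/((16 + 10/3) - 48145) = 1/(58/3 - 48145) = 1/(-144377/3) = -3/144377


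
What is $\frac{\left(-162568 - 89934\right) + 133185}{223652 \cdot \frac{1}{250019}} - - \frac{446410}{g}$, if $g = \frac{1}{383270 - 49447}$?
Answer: $\frac{178230063287451}{1196} \approx 1.4902 \cdot 10^{11}$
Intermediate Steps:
$g = \frac{1}{333823} \approx 2.9956 \cdot 10^{-6}$
$\frac{\left(-162568 - 89934\right) + 133185}{223652 \cdot \frac{1}{250019}} - - \frac{446410}{g} = \frac{\left(-162568 - 89934\right) + 133185}{223652 \cdot \frac{1}{250019}} - - 446410 \frac{1}{\frac{1}{333823}} = \frac{-252502 + 133185}{223652 \cdot \frac{1}{250019}} - \left(-446410\right) 333823 = - \frac{119317}{\frac{1196}{1337}} - -149021925430 = \left(-119317\right) \frac{1337}{1196} + 149021925430 = - \frac{159526829}{1196} + 149021925430 = \frac{178230063287451}{1196}$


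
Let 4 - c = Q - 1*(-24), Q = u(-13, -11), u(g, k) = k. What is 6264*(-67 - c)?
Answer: -363312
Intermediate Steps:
Q = -11
c = -9 (c = 4 - (-11 - 1*(-24)) = 4 - (-11 + 24) = 4 - 1*13 = 4 - 13 = -9)
6264*(-67 - c) = 6264*(-67 - 1*(-9)) = 6264*(-67 + 9) = 6264*(-58) = -363312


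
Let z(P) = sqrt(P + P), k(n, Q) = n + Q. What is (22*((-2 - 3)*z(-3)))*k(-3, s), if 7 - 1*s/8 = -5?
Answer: -10230*I*sqrt(6) ≈ -25058.0*I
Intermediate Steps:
s = 96 (s = 56 - 8*(-5) = 56 + 40 = 96)
k(n, Q) = Q + n
z(P) = sqrt(2)*sqrt(P) (z(P) = sqrt(2*P) = sqrt(2)*sqrt(P))
(22*((-2 - 3)*z(-3)))*k(-3, s) = (22*((-2 - 3)*(sqrt(2)*sqrt(-3))))*(96 - 3) = (22*(-5*sqrt(2)*I*sqrt(3)))*93 = (22*(-5*I*sqrt(6)))*93 = -110*I*sqrt(6)*93 = -10230*I*sqrt(6)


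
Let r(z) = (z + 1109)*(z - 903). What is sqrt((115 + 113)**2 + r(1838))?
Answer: sqrt(2807429) ≈ 1675.5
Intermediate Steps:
r(z) = (-903 + z)*(1109 + z) (r(z) = (1109 + z)*(-903 + z) = (-903 + z)*(1109 + z))
sqrt((115 + 113)**2 + r(1838)) = sqrt((115 + 113)**2 + (-1001427 + 1838**2 + 206*1838)) = sqrt(228**2 + (-1001427 + 3378244 + 378628)) = sqrt(51984 + 2755445) = sqrt(2807429)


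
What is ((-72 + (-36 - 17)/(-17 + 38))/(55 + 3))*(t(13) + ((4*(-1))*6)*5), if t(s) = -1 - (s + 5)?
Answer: 217535/1218 ≈ 178.60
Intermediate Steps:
t(s) = -6 - s (t(s) = -1 - (5 + s) = -1 + (-5 - s) = -6 - s)
((-72 + (-36 - 17)/(-17 + 38))/(55 + 3))*(t(13) + ((4*(-1))*6)*5) = ((-72 + (-36 - 17)/(-17 + 38))/(55 + 3))*((-6 - 1*13) + ((4*(-1))*6)*5) = ((-72 - 53/21)/58)*((-6 - 13) - 4*6*5) = ((-72 - 53*1/21)*(1/58))*(-19 - 24*5) = ((-72 - 53/21)*(1/58))*(-19 - 120) = -1565/21*1/58*(-139) = -1565/1218*(-139) = 217535/1218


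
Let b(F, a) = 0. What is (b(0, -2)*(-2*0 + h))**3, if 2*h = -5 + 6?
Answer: 0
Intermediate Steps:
h = 1/2 (h = (-5 + 6)/2 = (1/2)*1 = 1/2 ≈ 0.50000)
(b(0, -2)*(-2*0 + h))**3 = (0*(-2*0 + 1/2))**3 = (0*(0 + 1/2))**3 = (0*(1/2))**3 = 0**3 = 0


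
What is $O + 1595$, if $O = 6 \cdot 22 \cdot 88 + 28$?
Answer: $13239$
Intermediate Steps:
$O = 11644$ ($O = 132 \cdot 88 + 28 = 11616 + 28 = 11644$)
$O + 1595 = 11644 + 1595 = 13239$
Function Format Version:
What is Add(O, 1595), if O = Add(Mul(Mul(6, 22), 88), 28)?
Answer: 13239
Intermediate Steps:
O = 11644 (O = Add(Mul(132, 88), 28) = Add(11616, 28) = 11644)
Add(O, 1595) = Add(11644, 1595) = 13239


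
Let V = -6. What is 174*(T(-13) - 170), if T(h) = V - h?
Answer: -28362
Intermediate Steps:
T(h) = -6 - h
174*(T(-13) - 170) = 174*((-6 - 1*(-13)) - 170) = 174*((-6 + 13) - 170) = 174*(7 - 170) = 174*(-163) = -28362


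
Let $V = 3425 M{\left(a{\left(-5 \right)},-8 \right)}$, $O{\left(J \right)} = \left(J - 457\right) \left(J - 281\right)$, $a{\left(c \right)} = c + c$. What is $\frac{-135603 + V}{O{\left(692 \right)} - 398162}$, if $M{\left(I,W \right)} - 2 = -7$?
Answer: $\frac{152728}{301577} \approx 0.50643$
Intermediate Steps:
$a{\left(c \right)} = 2 c$
$M{\left(I,W \right)} = -5$ ($M{\left(I,W \right)} = 2 - 7 = -5$)
$O{\left(J \right)} = \left(-457 + J\right) \left(-281 + J\right)$
$V = -17125$ ($V = 3425 \left(-5\right) = -17125$)
$\frac{-135603 + V}{O{\left(692 \right)} - 398162} = \frac{-135603 - 17125}{\left(128417 + 692^{2} - 510696\right) - 398162} = - \frac{152728}{\left(128417 + 478864 - 510696\right) - 398162} = - \frac{152728}{96585 - 398162} = - \frac{152728}{-301577} = \left(-152728\right) \left(- \frac{1}{301577}\right) = \frac{152728}{301577}$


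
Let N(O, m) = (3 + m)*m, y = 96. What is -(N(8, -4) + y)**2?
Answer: -10000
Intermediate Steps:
N(O, m) = m*(3 + m)
-(N(8, -4) + y)**2 = -(-4*(3 - 4) + 96)**2 = -(-4*(-1) + 96)**2 = -(4 + 96)**2 = -1*100**2 = -1*10000 = -10000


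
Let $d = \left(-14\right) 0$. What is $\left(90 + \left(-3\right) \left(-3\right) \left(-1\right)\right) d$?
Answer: $0$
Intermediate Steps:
$d = 0$
$\left(90 + \left(-3\right) \left(-3\right) \left(-1\right)\right) d = \left(90 + \left(-3\right) \left(-3\right) \left(-1\right)\right) 0 = \left(90 + 9 \left(-1\right)\right) 0 = \left(90 - 9\right) 0 = 81 \cdot 0 = 0$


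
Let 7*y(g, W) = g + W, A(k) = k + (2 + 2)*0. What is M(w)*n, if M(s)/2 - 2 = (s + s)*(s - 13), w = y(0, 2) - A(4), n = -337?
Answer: -4166668/49 ≈ -85034.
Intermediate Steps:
A(k) = k (A(k) = k + 4*0 = k + 0 = k)
y(g, W) = W/7 + g/7 (y(g, W) = (g + W)/7 = (W + g)/7 = W/7 + g/7)
w = -26/7 (w = ((⅐)*2 + (⅐)*0) - 1*4 = (2/7 + 0) - 4 = 2/7 - 4 = -26/7 ≈ -3.7143)
M(s) = 4 + 4*s*(-13 + s) (M(s) = 4 + 2*((s + s)*(s - 13)) = 4 + 2*((2*s)*(-13 + s)) = 4 + 2*(2*s*(-13 + s)) = 4 + 4*s*(-13 + s))
M(w)*n = (4 - 52*(-26/7) + 4*(-26/7)²)*(-337) = (4 + 1352/7 + 4*(676/49))*(-337) = (4 + 1352/7 + 2704/49)*(-337) = (12364/49)*(-337) = -4166668/49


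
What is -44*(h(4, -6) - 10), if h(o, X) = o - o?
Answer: 440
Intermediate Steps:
h(o, X) = 0
-44*(h(4, -6) - 10) = -44*(0 - 10) = -44*(-10) = 440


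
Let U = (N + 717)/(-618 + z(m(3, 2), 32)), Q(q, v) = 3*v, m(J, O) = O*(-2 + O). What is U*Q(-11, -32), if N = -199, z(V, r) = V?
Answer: 8288/103 ≈ 80.466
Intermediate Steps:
U = -259/309 (U = (-199 + 717)/(-618 + 2*(-2 + 2)) = 518/(-618 + 2*0) = 518/(-618 + 0) = 518/(-618) = 518*(-1/618) = -259/309 ≈ -0.83819)
U*Q(-11, -32) = -259*(-32)/103 = -259/309*(-96) = 8288/103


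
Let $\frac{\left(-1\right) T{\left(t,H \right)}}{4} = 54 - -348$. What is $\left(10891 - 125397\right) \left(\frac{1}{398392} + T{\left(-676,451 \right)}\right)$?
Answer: $\frac{36677092521755}{199196} \approx 1.8413 \cdot 10^{8}$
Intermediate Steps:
$T{\left(t,H \right)} = -1608$ ($T{\left(t,H \right)} = - 4 \left(54 - -348\right) = - 4 \left(54 + 348\right) = \left(-4\right) 402 = -1608$)
$\left(10891 - 125397\right) \left(\frac{1}{398392} + T{\left(-676,451 \right)}\right) = \left(10891 - 125397\right) \left(\frac{1}{398392} - 1608\right) = - 114506 \left(\frac{1}{398392} - 1608\right) = \left(-114506\right) \left(- \frac{640614335}{398392}\right) = \frac{36677092521755}{199196}$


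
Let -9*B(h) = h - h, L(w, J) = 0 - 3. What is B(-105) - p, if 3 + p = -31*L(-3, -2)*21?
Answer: -1950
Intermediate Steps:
L(w, J) = -3
B(h) = 0 (B(h) = -(h - h)/9 = -1/9*0 = 0)
p = 1950 (p = -3 - 31*(-3)*21 = -3 + 93*21 = -3 + 1953 = 1950)
B(-105) - p = 0 - 1*1950 = 0 - 1950 = -1950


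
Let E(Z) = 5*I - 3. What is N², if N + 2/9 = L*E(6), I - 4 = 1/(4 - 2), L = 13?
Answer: 20784481/324 ≈ 64150.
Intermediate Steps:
I = 9/2 (I = 4 + 1/(4 - 2) = 4 + 1/2 = 4 + ½ = 9/2 ≈ 4.5000)
E(Z) = 39/2 (E(Z) = 5*(9/2) - 3 = 45/2 - 3 = 39/2)
N = 4559/18 (N = -2/9 + 13*(39/2) = -2/9 + 507/2 = 4559/18 ≈ 253.28)
N² = (4559/18)² = 20784481/324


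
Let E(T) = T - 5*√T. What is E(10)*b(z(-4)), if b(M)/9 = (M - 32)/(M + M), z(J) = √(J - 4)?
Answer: 45*(1 + 8*I*√2)*(2 - √10)/2 ≈ -26.151 - 295.87*I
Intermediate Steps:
z(J) = √(-4 + J)
b(M) = 9*(-32 + M)/(2*M) (b(M) = 9*((M - 32)/(M + M)) = 9*((-32 + M)/((2*M))) = 9*((-32 + M)*(1/(2*M))) = 9*((-32 + M)/(2*M)) = 9*(-32 + M)/(2*M))
E(10)*b(z(-4)) = (10 - 5*√10)*(9/2 - 144/√(-4 - 4)) = (10 - 5*√10)*(9/2 - 144*(-I*√2/4)) = (10 - 5*√10)*(9/2 - (-36)*I*√2) = (10 - 5*√10)*(9/2 + 36*I*√2)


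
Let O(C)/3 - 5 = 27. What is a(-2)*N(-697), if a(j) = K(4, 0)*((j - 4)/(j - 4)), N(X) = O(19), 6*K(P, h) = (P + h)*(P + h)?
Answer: 256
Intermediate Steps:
K(P, h) = (P + h)²/6 (K(P, h) = ((P + h)*(P + h))/6 = (P + h)²/6)
O(C) = 96 (O(C) = 15 + 3*27 = 15 + 81 = 96)
N(X) = 96
a(j) = 8/3 (a(j) = ((4 + 0)²/6)*((j - 4)/(j - 4)) = ((⅙)*4²)*((-4 + j)/(-4 + j)) = ((⅙)*16)*1 = (8/3)*1 = 8/3)
a(-2)*N(-697) = (8/3)*96 = 256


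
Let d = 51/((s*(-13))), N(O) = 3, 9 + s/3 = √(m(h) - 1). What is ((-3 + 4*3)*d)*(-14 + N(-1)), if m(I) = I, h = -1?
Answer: -15147/1079 - 1683*I*√2/1079 ≈ -14.038 - 2.2059*I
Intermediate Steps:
s = -27 + 3*I*√2 (s = -27 + 3*√(-1 - 1) = -27 + 3*√(-2) = -27 + 3*(I*√2) = -27 + 3*I*√2 ≈ -27.0 + 4.2426*I)
d = 51/(351 - 39*I*√2) (d = 51/(((-27 + 3*I*√2)*(-13))) = 51/(351 - 39*I*√2) ≈ 0.1418 + 0.022281*I)
((-3 + 4*3)*d)*(-14 + N(-1)) = ((-3 + 4*3)*(153/1079 + 17*I*√2/1079))*(-14 + 3) = ((-3 + 12)*(153/1079 + 17*I*√2/1079))*(-11) = (9*(153/1079 + 17*I*√2/1079))*(-11) = (1377/1079 + 153*I*√2/1079)*(-11) = -15147/1079 - 1683*I*√2/1079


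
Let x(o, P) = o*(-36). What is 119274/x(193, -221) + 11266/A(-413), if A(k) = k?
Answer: -110135/2478 ≈ -44.445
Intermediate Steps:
x(o, P) = -36*o
119274/x(193, -221) + 11266/A(-413) = 119274/((-36*193)) + 11266/(-413) = 119274/(-6948) + 11266*(-1/413) = 119274*(-1/6948) - 11266/413 = -103/6 - 11266/413 = -110135/2478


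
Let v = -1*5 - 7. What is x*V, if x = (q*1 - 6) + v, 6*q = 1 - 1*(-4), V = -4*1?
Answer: 206/3 ≈ 68.667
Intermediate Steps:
V = -4
q = ⅚ (q = (1 - 1*(-4))/6 = (1 + 4)/6 = (⅙)*5 = ⅚ ≈ 0.83333)
v = -12 (v = -5 - 7 = -12)
x = -103/6 (x = ((⅚)*1 - 6) - 12 = (⅚ - 6) - 12 = -31/6 - 12 = -103/6 ≈ -17.167)
x*V = -103/6*(-4) = 206/3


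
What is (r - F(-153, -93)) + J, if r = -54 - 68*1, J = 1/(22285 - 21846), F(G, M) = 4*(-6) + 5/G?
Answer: -6580018/67167 ≈ -97.965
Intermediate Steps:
F(G, M) = -24 + 5/G
J = 1/439 ≈ 0.0022779
r = -122 (r = -54 - 68 = -122)
(r - F(-153, -93)) + J = (-122 - (-24 + 5/(-153))) + 1/439 = (-122 - (-24 + 5*(-1/153))) + 1/439 = (-122 - (-24 - 5/153)) + 1/439 = (-122 - 1*(-3677/153)) + 1/439 = (-122 + 3677/153) + 1/439 = -14989/153 + 1/439 = -6580018/67167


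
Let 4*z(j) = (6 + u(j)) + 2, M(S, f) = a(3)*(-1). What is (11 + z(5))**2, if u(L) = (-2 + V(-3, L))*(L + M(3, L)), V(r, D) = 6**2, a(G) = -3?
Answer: 6561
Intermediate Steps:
V(r, D) = 36
M(S, f) = 3 (M(S, f) = -3*(-1) = 3)
u(L) = 102 + 34*L (u(L) = (-2 + 36)*(L + 3) = 34*(3 + L) = 102 + 34*L)
z(j) = 55/2 + 17*j/2 (z(j) = ((6 + (102 + 34*j)) + 2)/4 = ((108 + 34*j) + 2)/4 = (110 + 34*j)/4 = 55/2 + 17*j/2)
(11 + z(5))**2 = (11 + (55/2 + (17/2)*5))**2 = (11 + (55/2 + 85/2))**2 = (11 + 70)**2 = 81**2 = 6561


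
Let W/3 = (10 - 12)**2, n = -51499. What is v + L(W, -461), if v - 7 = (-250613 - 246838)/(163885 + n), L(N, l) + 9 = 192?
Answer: 6951963/37462 ≈ 185.57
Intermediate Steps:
W = 12 (W = 3*(10 - 12)**2 = 3*(-2)**2 = 3*4 = 12)
L(N, l) = 183 (L(N, l) = -9 + 192 = 183)
v = 96417/37462 (v = 7 + (-250613 - 246838)/(163885 - 51499) = 7 - 497451/112386 = 7 - 497451*1/112386 = 7 - 165817/37462 = 96417/37462 ≈ 2.5737)
v + L(W, -461) = 96417/37462 + 183 = 6951963/37462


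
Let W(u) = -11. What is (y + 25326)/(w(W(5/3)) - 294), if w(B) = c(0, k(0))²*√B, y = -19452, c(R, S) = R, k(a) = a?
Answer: -979/49 ≈ -19.980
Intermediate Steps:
w(B) = 0 (w(B) = 0²*√B = 0*√B = 0)
(y + 25326)/(w(W(5/3)) - 294) = (-19452 + 25326)/(0 - 294) = 5874/(-294) = 5874*(-1/294) = -979/49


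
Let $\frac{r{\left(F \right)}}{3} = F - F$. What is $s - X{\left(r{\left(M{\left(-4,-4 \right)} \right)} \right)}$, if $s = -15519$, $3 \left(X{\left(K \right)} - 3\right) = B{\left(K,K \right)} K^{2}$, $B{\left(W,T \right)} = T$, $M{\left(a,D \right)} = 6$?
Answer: $-15522$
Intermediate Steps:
$r{\left(F \right)} = 0$ ($r{\left(F \right)} = 3 \left(F - F\right) = 3 \cdot 0 = 0$)
$X{\left(K \right)} = 3 + \frac{K^{3}}{3}$ ($X{\left(K \right)} = 3 + \frac{K K^{2}}{3} = 3 + \frac{K^{3}}{3}$)
$s - X{\left(r{\left(M{\left(-4,-4 \right)} \right)} \right)} = -15519 - \left(3 + \frac{0^{3}}{3}\right) = -15519 - \left(3 + \frac{1}{3} \cdot 0\right) = -15519 - \left(3 + 0\right) = -15519 - 3 = -15522$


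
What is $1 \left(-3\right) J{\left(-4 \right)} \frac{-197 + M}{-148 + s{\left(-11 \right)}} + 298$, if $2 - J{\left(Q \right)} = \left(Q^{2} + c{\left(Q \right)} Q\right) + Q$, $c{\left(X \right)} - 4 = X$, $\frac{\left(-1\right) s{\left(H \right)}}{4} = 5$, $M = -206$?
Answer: $\frac{10359}{28} \approx 369.96$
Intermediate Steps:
$s{\left(H \right)} = -20$ ($s{\left(H \right)} = \left(-4\right) 5 = -20$)
$c{\left(X \right)} = 4 + X$
$J{\left(Q \right)} = 2 - Q - Q^{2} - Q \left(4 + Q\right)$ ($J{\left(Q \right)} = 2 - \left(\left(Q^{2} + \left(4 + Q\right) Q\right) + Q\right) = 2 - \left(\left(Q^{2} + Q \left(4 + Q\right)\right) + Q\right) = 2 - \left(Q + Q^{2} + Q \left(4 + Q\right)\right) = 2 - Q - Q^{2} - Q \left(4 + Q\right)$)
$1 \left(-3\right) J{\left(-4 \right)} \frac{-197 + M}{-148 + s{\left(-11 \right)}} + 298 = 1 \left(-3\right) \left(2 - -20 - 2 \left(-4\right)^{2}\right) \frac{-197 - 206}{-148 - 20} + 298 = - 3 \left(2 + 20 - 32\right) \left(- \frac{403}{-168}\right) + 298 = - 3 \left(2 + 20 - 32\right) \left(\left(-403\right) \left(- \frac{1}{168}\right)\right) + 298 = \left(-3\right) \left(-10\right) \frac{403}{168} + 298 = 30 \cdot \frac{403}{168} + 298 = \frac{2015}{28} + 298 = \frac{10359}{28}$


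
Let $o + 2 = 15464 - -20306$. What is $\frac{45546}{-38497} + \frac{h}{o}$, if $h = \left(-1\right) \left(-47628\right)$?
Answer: $\frac{51111447}{344240174} \approx 0.14848$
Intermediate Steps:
$o = 35768$ ($o = -2 + \left(15464 - -20306\right) = -2 + \left(15464 + 20306\right) = -2 + 35770 = 35768$)
$h = 47628$
$\frac{45546}{-38497} + \frac{h}{o} = \frac{45546}{-38497} + \frac{47628}{35768} = 45546 \left(- \frac{1}{38497}\right) + 47628 \cdot \frac{1}{35768} = - \frac{45546}{38497} + \frac{11907}{8942} = \frac{51111447}{344240174}$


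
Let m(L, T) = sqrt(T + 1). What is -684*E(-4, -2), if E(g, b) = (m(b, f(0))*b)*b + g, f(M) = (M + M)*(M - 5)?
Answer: 0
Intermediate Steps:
f(M) = 2*M*(-5 + M) (f(M) = (2*M)*(-5 + M) = 2*M*(-5 + M))
m(L, T) = sqrt(1 + T)
E(g, b) = g + b**2 (E(g, b) = (sqrt(1 + 2*0*(-5 + 0))*b)*b + g = (sqrt(1 + 2*0*(-5))*b)*b + g = (sqrt(1 + 0)*b)*b + g = (sqrt(1)*b)*b + g = (1*b)*b + g = b*b + g = b**2 + g = g + b**2)
-684*E(-4, -2) = -684*(-4 + (-2)**2) = -684*(-4 + 4) = -684*0 = 0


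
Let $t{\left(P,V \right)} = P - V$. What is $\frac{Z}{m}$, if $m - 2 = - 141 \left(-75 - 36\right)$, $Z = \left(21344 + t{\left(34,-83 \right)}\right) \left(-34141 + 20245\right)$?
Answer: $- \frac{27111096}{1423} \approx -19052.0$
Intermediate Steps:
$Z = -298222056$ ($Z = \left(21344 + \left(34 - -83\right)\right) \left(-34141 + 20245\right) = \left(21344 + \left(34 + 83\right)\right) \left(-13896\right) = \left(21344 + 117\right) \left(-13896\right) = 21461 \left(-13896\right) = -298222056$)
$m = 15653$ ($m = 2 - 141 \left(-75 - 36\right) = 2 - -15651 = 2 + 15651 = 15653$)
$\frac{Z}{m} = - \frac{298222056}{15653} = \left(-298222056\right) \frac{1}{15653} = - \frac{27111096}{1423}$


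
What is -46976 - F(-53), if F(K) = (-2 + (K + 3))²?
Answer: -49680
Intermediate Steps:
F(K) = (1 + K)² (F(K) = (-2 + (3 + K))² = (1 + K)²)
-46976 - F(-53) = -46976 - (1 - 53)² = -46976 - 1*(-52)² = -46976 - 1*2704 = -46976 - 2704 = -49680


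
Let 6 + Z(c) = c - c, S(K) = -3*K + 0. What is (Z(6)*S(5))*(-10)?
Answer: -900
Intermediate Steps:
S(K) = -3*K
Z(c) = -6 (Z(c) = -6 + (c - c) = -6 + 0 = -6)
(Z(6)*S(5))*(-10) = -(-18)*5*(-10) = -6*(-15)*(-10) = 90*(-10) = -900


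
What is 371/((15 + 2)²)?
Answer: 371/289 ≈ 1.2837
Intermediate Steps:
371/((15 + 2)²) = 371/(17²) = 371/289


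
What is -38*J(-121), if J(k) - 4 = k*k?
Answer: -556510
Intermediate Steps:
J(k) = 4 + k² (J(k) = 4 + k*k = 4 + k²)
-38*J(-121) = -38*(4 + (-121)²) = -38*(4 + 14641) = -38*14645 = -556510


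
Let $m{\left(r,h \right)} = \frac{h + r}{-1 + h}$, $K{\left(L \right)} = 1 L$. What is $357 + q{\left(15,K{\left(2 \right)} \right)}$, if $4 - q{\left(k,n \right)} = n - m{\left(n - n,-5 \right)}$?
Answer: $\frac{2159}{6} \approx 359.83$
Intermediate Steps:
$K{\left(L \right)} = L$
$m{\left(r,h \right)} = \frac{h + r}{-1 + h}$
$q{\left(k,n \right)} = \frac{29}{6} - n$ ($q{\left(k,n \right)} = 4 - \left(n - \frac{-5 + \left(n - n\right)}{-1 - 5}\right) = 4 - \left(n - \frac{-5 + 0}{-6}\right) = 4 - \left(n - \left(- \frac{1}{6}\right) \left(-5\right)\right) = 4 - \left(n - \frac{5}{6}\right) = 4 - \left(- \frac{5}{6} + n\right) = \frac{29}{6} - n$)
$357 + q{\left(15,K{\left(2 \right)} \right)} = 357 + \left(\frac{29}{6} - 2\right) = 357 + \frac{17}{6} = \frac{2159}{6}$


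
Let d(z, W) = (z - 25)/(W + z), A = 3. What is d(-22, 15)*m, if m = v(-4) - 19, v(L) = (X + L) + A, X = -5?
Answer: -1175/7 ≈ -167.86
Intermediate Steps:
d(z, W) = (-25 + z)/(W + z)
v(L) = -2 + L (v(L) = (-5 + L) + 3 = -2 + L)
m = -25 (m = (-2 - 4) - 19 = -6 - 19 = -25)
d(-22, 15)*m = ((-25 - 22)/(15 - 22))*(-25) = (-47/(-7))*(-25) = -⅐*(-47)*(-25) = (47/7)*(-25) = -1175/7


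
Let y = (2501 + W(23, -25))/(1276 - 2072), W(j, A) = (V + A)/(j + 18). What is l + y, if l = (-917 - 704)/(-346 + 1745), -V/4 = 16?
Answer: -49058326/11414441 ≈ -4.2979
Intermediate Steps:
V = -64 (V = -4*16 = -64)
W(j, A) = (-64 + A)/(18 + j) (W(j, A) = (-64 + A)/(j + 18) = (-64 + A)/(18 + j))
l = -1621/1399 ≈ -1.1587
y = -25613/8159 (y = (2501 + (-64 - 25)/(18 + 23))/(1276 - 2072) = (2501 - 89/41)/(-796) = (2501 + (1/41)*(-89))*(-1/796) = (2501 - 89/41)*(-1/796) = (102452/41)*(-1/796) = -25613/8159 ≈ -3.1392)
l + y = -1621/1399 - 25613/8159 = -49058326/11414441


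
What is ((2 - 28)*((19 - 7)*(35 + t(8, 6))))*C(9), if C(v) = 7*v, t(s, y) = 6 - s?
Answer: -648648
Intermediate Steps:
((2 - 28)*((19 - 7)*(35 + t(8, 6))))*C(9) = ((2 - 28)*((19 - 7)*(35 + (6 - 1*8))))*(7*9) = -312*(35 + (6 - 8))*63 = -312*(35 - 2)*63 = -312*33*63 = -26*396*63 = -10296*63 = -648648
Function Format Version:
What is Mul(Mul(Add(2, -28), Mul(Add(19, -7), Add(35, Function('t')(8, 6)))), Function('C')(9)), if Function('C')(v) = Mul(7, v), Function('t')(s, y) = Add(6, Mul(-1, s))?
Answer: -648648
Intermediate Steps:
Mul(Mul(Add(2, -28), Mul(Add(19, -7), Add(35, Function('t')(8, 6)))), Function('C')(9)) = Mul(Mul(Add(2, -28), Mul(Add(19, -7), Add(35, Add(6, Mul(-1, 8))))), Mul(7, 9)) = Mul(Mul(-26, Mul(12, Add(35, Add(6, -8)))), 63) = Mul(Mul(-26, Mul(12, Add(35, -2))), 63) = Mul(Mul(-26, Mul(12, 33)), 63) = Mul(Mul(-26, 396), 63) = Mul(-10296, 63) = -648648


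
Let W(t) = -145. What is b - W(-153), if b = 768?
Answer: 913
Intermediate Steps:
b - W(-153) = 768 - 1*(-145) = 768 + 145 = 913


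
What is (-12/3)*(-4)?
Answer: 16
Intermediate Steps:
(-12/3)*(-4) = ((⅓)*(-12))*(-4) = -4*(-4) = 16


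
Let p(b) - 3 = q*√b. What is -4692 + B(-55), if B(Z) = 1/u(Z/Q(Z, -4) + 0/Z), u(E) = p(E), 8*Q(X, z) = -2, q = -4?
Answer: -16473615/3511 - 8*√55/3511 ≈ -4692.0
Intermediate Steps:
Q(X, z) = -¼ (Q(X, z) = (⅛)*(-2) = -¼)
p(b) = 3 - 4*√b
u(E) = 3 - 4*√E
B(Z) = 1/(3 - 8*√(-Z)) (B(Z) = 1/(3 - 4*√(Z/(-¼) + 0/Z)) = 1/(3 - 4*√(Z*(-4) + 0)) = 1/(3 - 4*√(-4*Z + 0)) = 1/(3 - 4*2*√(-Z)) = 1/(3 - 8*√(-Z)))
-4692 + B(-55) = -4692 - 1/(-3 + 8*√(-1*(-55))) = -4692 - 1/(-3 + 8*√55)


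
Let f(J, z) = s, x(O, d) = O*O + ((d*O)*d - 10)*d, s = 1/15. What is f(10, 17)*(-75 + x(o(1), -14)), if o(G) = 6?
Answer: -16363/15 ≈ -1090.9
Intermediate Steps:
s = 1/15 ≈ 0.066667
x(O, d) = O² + d*(-10 + O*d²) (x(O, d) = O² + ((O*d)*d - 10)*d = O² + (O*d² - 10)*d = O² + (-10 + O*d²)*d = O² + d*(-10 + O*d²))
f(J, z) = 1/15
f(10, 17)*(-75 + x(o(1), -14)) = (-75 + (6² - 10*(-14) + 6*(-14)³))/15 = (-75 + (36 + 140 + 6*(-2744)))/15 = (-75 + (36 + 140 - 16464))/15 = (-75 - 16288)/15 = (1/15)*(-16363) = -16363/15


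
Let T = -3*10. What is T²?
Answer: 900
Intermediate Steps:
T = -30
T² = (-30)² = 900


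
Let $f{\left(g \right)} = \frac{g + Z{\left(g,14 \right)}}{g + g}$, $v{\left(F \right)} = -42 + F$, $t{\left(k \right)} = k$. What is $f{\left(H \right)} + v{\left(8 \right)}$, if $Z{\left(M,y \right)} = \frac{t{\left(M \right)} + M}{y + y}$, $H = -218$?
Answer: $- \frac{937}{28} \approx -33.464$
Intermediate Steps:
$Z{\left(M,y \right)} = \frac{M}{y}$ ($Z{\left(M,y \right)} = \frac{M + M}{y + y} = \frac{2 M}{2 y} = 2 M \frac{1}{2 y} = \frac{M}{y}$)
$f{\left(g \right)} = \frac{15}{28}$ ($f{\left(g \right)} = \frac{g + \frac{g}{14}}{g + g} = \frac{g + g \frac{1}{14}}{2 g} = \left(g + \frac{g}{14}\right) \frac{1}{2 g} = \frac{15 g}{14} \frac{1}{2 g} = \frac{15}{28}$)
$f{\left(H \right)} + v{\left(8 \right)} = \frac{15}{28} + \left(-42 + 8\right) = \frac{15}{28} - 34 = - \frac{937}{28}$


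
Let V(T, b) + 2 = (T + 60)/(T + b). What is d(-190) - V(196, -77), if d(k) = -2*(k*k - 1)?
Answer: -8591580/119 ≈ -72198.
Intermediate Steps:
V(T, b) = -2 + (60 + T)/(T + b) (V(T, b) = -2 + (T + 60)/(T + b) = -2 + (60 + T)/(T + b))
d(k) = 2 - 2*k² (d(k) = -2*(k² - 1) = -2*(-1 + k²) = 2 - 2*k²)
d(-190) - V(196, -77) = (2 - 2*(-190)²) - (60 - 1*196 - 2*(-77))/(196 - 77) = (2 - 2*36100) - (60 - 196 + 154)/119 = (2 - 72200) - 18/119 = -72198 - 1*18/119 = -72198 - 18/119 = -8591580/119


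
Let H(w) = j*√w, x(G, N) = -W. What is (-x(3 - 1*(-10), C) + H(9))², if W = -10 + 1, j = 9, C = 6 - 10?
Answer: 324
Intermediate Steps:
C = -4
W = -9
x(G, N) = 9 (x(G, N) = -1*(-9) = 9)
H(w) = 9*√w
(-x(3 - 1*(-10), C) + H(9))² = (-1*9 + 9*√9)² = (-9 + 9*3)² = (-9 + 27)² = 18² = 324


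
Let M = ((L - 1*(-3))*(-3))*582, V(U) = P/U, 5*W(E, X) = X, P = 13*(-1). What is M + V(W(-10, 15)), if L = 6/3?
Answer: -26203/3 ≈ -8734.3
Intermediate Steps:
P = -13
L = 2 (L = 6*(⅓) = 2)
W(E, X) = X/5
V(U) = -13/U
M = -8730 (M = ((2 - 1*(-3))*(-3))*582 = ((2 + 3)*(-3))*582 = (5*(-3))*582 = -15*582 = -8730)
M + V(W(-10, 15)) = -8730 - 13/((⅕)*15) = -8730 - 13/3 = -26203/3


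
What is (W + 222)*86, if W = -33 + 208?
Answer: 34142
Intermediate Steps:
W = 175
(W + 222)*86 = (175 + 222)*86 = 397*86 = 34142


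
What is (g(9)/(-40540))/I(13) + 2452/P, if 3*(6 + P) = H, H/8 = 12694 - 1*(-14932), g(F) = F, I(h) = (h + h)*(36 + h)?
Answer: 155069553/4658645992 ≈ 0.033286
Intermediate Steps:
I(h) = 2*h*(36 + h) (I(h) = (2*h)*(36 + h) = 2*h*(36 + h))
H = 221008 (H = 8*(12694 - 1*(-14932)) = 8*(12694 + 14932) = 8*27626 = 221008)
P = 220990/3 (P = -6 + (1/3)*221008 = -6 + 221008/3 = 220990/3 ≈ 73663.)
(g(9)/(-40540))/I(13) + 2452/P = (9/(-40540))/((2*13*(36 + 13))) + 2452/(220990/3) = (9*(-1/40540))/((2*13*49)) + 2452*(3/220990) = -9/40540/1274 + 3678/110495 = -9/40540*1/1274 + 3678/110495 = -9/51647960 + 3678/110495 = 155069553/4658645992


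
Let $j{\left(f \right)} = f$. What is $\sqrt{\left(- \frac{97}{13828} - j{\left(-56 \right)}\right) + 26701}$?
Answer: $\frac{\sqrt{1279075131443}}{6914} \approx 163.58$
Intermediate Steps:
$\sqrt{\left(- \frac{97}{13828} - j{\left(-56 \right)}\right) + 26701} = \sqrt{\left(- \frac{97}{13828} - -56\right) + 26701} = \sqrt{\left(\left(-97\right) \frac{1}{13828} + 56\right) + 26701} = \sqrt{\left(- \frac{97}{13828} + 56\right) + 26701} = \sqrt{\frac{774271}{13828} + 26701} = \sqrt{\frac{369995699}{13828}} = \frac{\sqrt{1279075131443}}{6914}$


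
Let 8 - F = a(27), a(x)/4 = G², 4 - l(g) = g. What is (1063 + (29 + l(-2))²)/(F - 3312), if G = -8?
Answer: -286/445 ≈ -0.64270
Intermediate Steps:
l(g) = 4 - g
a(x) = 256 (a(x) = 4*(-8)² = 4*64 = 256)
F = -248 (F = 8 - 1*256 = 8 - 256 = -248)
(1063 + (29 + l(-2))²)/(F - 3312) = (1063 + (29 + (4 - 1*(-2)))²)/(-248 - 3312) = (1063 + (29 + (4 + 2))²)/(-3560) = (1063 + (29 + 6)²)*(-1/3560) = (1063 + 35²)*(-1/3560) = (1063 + 1225)*(-1/3560) = 2288*(-1/3560) = -286/445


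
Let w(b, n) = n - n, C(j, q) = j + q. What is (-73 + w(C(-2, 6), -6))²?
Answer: 5329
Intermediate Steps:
w(b, n) = 0
(-73 + w(C(-2, 6), -6))² = (-73 + 0)² = (-73)² = 5329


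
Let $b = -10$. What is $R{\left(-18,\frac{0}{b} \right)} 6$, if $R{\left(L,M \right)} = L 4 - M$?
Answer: $-432$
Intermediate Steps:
$R{\left(L,M \right)} = - M + 4 L$ ($R{\left(L,M \right)} = 4 L - M = - M + 4 L$)
$R{\left(-18,\frac{0}{b} \right)} 6 = \left(- \frac{0}{-10} + 4 \left(-18\right)\right) 6 = \left(- \frac{0 \left(-1\right)}{10} - 72\right) 6 = \left(\left(-1\right) 0 - 72\right) 6 = \left(0 - 72\right) 6 = \left(-72\right) 6 = -432$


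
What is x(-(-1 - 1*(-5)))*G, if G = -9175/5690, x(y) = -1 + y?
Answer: 9175/1138 ≈ 8.0624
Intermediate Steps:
G = -1835/1138 (G = -9175*1/5690 = -1835/1138 ≈ -1.6125)
x(-(-1 - 1*(-5)))*G = (-1 - (-1 - 1*(-5)))*(-1835/1138) = (-1 - (-1 + 5))*(-1835/1138) = (-1 - 1*4)*(-1835/1138) = (-1 - 4)*(-1835/1138) = -5*(-1835/1138) = 9175/1138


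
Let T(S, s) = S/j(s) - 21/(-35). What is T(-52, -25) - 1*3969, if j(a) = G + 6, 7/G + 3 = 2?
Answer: -19582/5 ≈ -3916.4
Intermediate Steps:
G = -7 (G = 7/(-3 + 2) = 7/(-1) = 7*(-1) = -7)
j(a) = -1 (j(a) = -7 + 6 = -1)
T(S, s) = 3/5 - S (T(S, s) = S/(-1) - 21/(-35) = S*(-1) - 21*(-1/35) = -S + 3/5 = 3/5 - S)
T(-52, -25) - 1*3969 = (3/5 - 1*(-52)) - 1*3969 = (3/5 + 52) - 3969 = 263/5 - 3969 = -19582/5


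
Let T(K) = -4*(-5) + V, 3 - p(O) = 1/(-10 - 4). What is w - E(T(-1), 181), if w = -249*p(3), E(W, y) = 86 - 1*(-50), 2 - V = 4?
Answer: -12611/14 ≈ -900.79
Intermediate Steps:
V = -2 (V = 2 - 1*4 = 2 - 4 = -2)
p(O) = 43/14 (p(O) = 3 - 1/(-10 - 4) = 3 - 1/(-14) = 3 - 1*(-1/14) = 3 + 1/14 = 43/14)
T(K) = 18 (T(K) = -4*(-5) - 2 = 20 - 2 = 18)
E(W, y) = 136 (E(W, y) = 86 + 50 = 136)
w = -10707/14 (w = -249*43/14 = -10707/14 ≈ -764.79)
w - E(T(-1), 181) = -10707/14 - 1*136 = -10707/14 - 136 = -12611/14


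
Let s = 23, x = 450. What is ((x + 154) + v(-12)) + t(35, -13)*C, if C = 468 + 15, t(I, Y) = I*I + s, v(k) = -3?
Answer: 603385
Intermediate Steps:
t(I, Y) = 23 + I² (t(I, Y) = I*I + 23 = I² + 23 = 23 + I²)
C = 483
((x + 154) + v(-12)) + t(35, -13)*C = ((450 + 154) - 3) + (23 + 35²)*483 = (604 - 3) + (23 + 1225)*483 = 601 + 1248*483 = 601 + 602784 = 603385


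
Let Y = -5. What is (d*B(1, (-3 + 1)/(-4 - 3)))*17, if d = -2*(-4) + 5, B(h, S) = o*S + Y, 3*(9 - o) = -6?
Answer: -2873/7 ≈ -410.43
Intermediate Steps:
o = 11 (o = 9 - 1/3*(-6) = 9 + 2 = 11)
B(h, S) = -5 + 11*S (B(h, S) = 11*S - 5 = -5 + 11*S)
d = 13 (d = 8 + 5 = 13)
(d*B(1, (-3 + 1)/(-4 - 3)))*17 = (13*(-5 + 11*((-3 + 1)/(-4 - 3))))*17 = (13*(-5 + 11*(-2/(-7))))*17 = (13*(-5 + 11*(-2*(-1/7))))*17 = (13*(-5 + 11*(2/7)))*17 = (13*(-5 + 22/7))*17 = (13*(-13/7))*17 = -169/7*17 = -2873/7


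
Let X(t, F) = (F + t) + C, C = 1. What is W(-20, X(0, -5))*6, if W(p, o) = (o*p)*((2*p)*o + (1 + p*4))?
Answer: 38880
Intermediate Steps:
X(t, F) = 1 + F + t (X(t, F) = (F + t) + 1 = 1 + F + t)
W(p, o) = o*p*(1 + 4*p + 2*o*p) (W(p, o) = (o*p)*(2*o*p + (1 + 4*p)) = (o*p)*(1 + 4*p + 2*o*p) = o*p*(1 + 4*p + 2*o*p))
W(-20, X(0, -5))*6 = ((1 - 5 + 0)*(-20)*(1 + 4*(-20) + 2*(1 - 5 + 0)*(-20)))*6 = -4*(-20)*(1 - 80 + 2*(-4)*(-20))*6 = -4*(-20)*(1 - 80 + 160)*6 = -4*(-20)*81*6 = 6480*6 = 38880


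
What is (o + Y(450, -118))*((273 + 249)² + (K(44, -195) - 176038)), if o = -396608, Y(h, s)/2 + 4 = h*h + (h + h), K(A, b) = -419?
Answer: 977938968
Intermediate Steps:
Y(h, s) = -8 + 2*h² + 4*h (Y(h, s) = -8 + 2*(h*h + (h + h)) = -8 + 2*(h² + 2*h) = -8 + (2*h² + 4*h) = -8 + 2*h² + 4*h)
(o + Y(450, -118))*((273 + 249)² + (K(44, -195) - 176038)) = (-396608 + (-8 + 2*450² + 4*450))*((273 + 249)² + (-419 - 176038)) = (-396608 + (-8 + 2*202500 + 1800))*(522² - 176457) = (-396608 + (-8 + 405000 + 1800))*(272484 - 176457) = (-396608 + 406792)*96027 = 10184*96027 = 977938968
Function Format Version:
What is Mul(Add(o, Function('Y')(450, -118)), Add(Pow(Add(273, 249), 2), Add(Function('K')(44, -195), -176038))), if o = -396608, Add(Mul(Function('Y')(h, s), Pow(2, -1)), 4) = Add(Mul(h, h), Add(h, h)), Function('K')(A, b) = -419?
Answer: 977938968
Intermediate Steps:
Function('Y')(h, s) = Add(-8, Mul(2, Pow(h, 2)), Mul(4, h)) (Function('Y')(h, s) = Add(-8, Mul(2, Add(Mul(h, h), Add(h, h)))) = Add(-8, Mul(2, Add(Pow(h, 2), Mul(2, h)))) = Add(-8, Add(Mul(2, Pow(h, 2)), Mul(4, h))) = Add(-8, Mul(2, Pow(h, 2)), Mul(4, h)))
Mul(Add(o, Function('Y')(450, -118)), Add(Pow(Add(273, 249), 2), Add(Function('K')(44, -195), -176038))) = Mul(Add(-396608, Add(-8, Mul(2, Pow(450, 2)), Mul(4, 450))), Add(Pow(Add(273, 249), 2), Add(-419, -176038))) = Mul(Add(-396608, Add(-8, Mul(2, 202500), 1800)), Add(Pow(522, 2), -176457)) = Mul(Add(-396608, Add(-8, 405000, 1800)), Add(272484, -176457)) = Mul(Add(-396608, 406792), 96027) = Mul(10184, 96027) = 977938968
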